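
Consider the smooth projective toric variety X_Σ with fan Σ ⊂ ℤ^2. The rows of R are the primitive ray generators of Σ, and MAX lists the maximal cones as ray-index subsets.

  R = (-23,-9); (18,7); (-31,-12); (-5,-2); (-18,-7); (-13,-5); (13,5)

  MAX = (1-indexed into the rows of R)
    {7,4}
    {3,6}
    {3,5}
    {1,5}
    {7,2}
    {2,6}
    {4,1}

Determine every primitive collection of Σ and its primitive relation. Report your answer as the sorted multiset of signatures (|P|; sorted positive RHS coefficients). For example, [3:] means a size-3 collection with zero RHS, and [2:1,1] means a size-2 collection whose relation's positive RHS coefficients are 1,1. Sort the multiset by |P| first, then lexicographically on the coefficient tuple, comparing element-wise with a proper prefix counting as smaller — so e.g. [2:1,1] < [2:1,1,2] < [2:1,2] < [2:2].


Primitive collections (14):

  {2,5}:  v_{2} + v_{5} = 0  so sig = [2:]
  {6,7}:  v_{6} + v_{7} = 0  so sig = [2:]
  {1,2}:  v_{1} + v_{2} = v_{4}  so sig = [2:1]
  {2,3}:  v_{2} + v_{3} = v_{6}  so sig = [2:1]
  {2,4}:  v_{2} + v_{4} = v_{7}  so sig = [2:1]
  {3,7}:  v_{3} + v_{7} = v_{5}  so sig = [2:1]
  {4,5}:  v_{4} + v_{5} = v_{1}  so sig = [2:1]
  {4,6}:  v_{4} + v_{6} = v_{5}  so sig = [2:1]
  {5,6}:  v_{5} + v_{6} = v_{3}  so sig = [2:1]
  {5,7}:  v_{5} + v_{7} = v_{4}  so sig = [2:1]
  {1,6}:  v_{1} + v_{6} = 2·v_{5}  so sig = [2:2]
  {1,7}:  v_{1} + v_{7} = 2·v_{4}  so sig = [2:2]
  {3,4}:  v_{3} + v_{4} = 2·v_{5}  so sig = [2:2]
  {1,3}:  v_{1} + v_{3} = 3·v_{5}  so sig = [2:3]

Signatures (|P|; sorted positive RHS coefficients), sorted:
[[2:], [2:], [2:1], [2:1], [2:1], [2:1], [2:1], [2:1], [2:1], [2:1], [2:2], [2:2], [2:2], [2:3]]


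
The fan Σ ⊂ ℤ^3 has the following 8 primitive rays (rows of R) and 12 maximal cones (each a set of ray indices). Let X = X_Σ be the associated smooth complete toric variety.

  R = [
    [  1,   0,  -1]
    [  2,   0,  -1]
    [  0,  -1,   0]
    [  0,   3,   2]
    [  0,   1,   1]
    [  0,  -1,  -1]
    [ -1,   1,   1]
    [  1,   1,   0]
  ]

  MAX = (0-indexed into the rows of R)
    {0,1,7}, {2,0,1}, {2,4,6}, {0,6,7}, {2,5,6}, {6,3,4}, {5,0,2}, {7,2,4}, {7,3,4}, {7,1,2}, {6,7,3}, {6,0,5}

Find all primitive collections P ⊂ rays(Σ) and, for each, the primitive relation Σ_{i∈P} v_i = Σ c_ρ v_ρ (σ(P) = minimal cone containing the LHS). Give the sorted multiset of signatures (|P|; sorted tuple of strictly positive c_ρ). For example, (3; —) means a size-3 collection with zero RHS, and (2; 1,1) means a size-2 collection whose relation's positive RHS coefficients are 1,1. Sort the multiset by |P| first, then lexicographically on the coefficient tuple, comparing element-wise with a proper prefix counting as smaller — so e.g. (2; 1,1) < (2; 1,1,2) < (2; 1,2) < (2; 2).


The 14 primitive collections of Σ (r=8, n=3):

  {4,5}:  v_{4} + v_{5} = 0 — sig = (2; —)
  {0,4}:  v_{0} + v_{4} = v_{7} — sig = (2; 1)
  {1,6}:  v_{1} + v_{6} = v_{7} — sig = (2; 1)
  {5,7}:  v_{5} + v_{7} = v_{0} — sig = (2; 1)
  {3,5}:  v_{3} + v_{5} = v_{6} + v_{7} — sig = (2; 1,1)
  {0,3}:  v_{0} + v_{3} = v_{6} + 2·v_{7} — sig = (2; 1,2)
  {1,3}:  v_{1} + v_{3} = v_{4} + 2·v_{7} — sig = (2; 1,2)
  {1,4}:  v_{1} + v_{4} = v_{2} + 2·v_{7} — sig = (2; 1,2)
  {1,5}:  v_{1} + v_{5} = 2·v_{0} + v_{2} — sig = (2; 1,2)
  {2,3}:  v_{2} + v_{3} = 2·v_{4} — sig = (2; 2)
  {0,2,6}:  v_{0} + v_{2} + v_{6} = 0 — sig = (3; —)
  {0,2,7}:  v_{0} + v_{2} + v_{7} = v_{1} — sig = (3; 1)
  {2,6,7}:  v_{2} + v_{6} + v_{7} = v_{4} — sig = (3; 1)
  {4,6,7}:  v_{4} + v_{6} + v_{7} = v_{3} — sig = (3; 1)

so the primitive-relation signature multiset is
    (2; —)
    (2; 1)
    (2; 1)
    (2; 1)
    (2; 1,1)
    (2; 1,2)
    (2; 1,2)
    (2; 1,2)
    (2; 1,2)
    (2; 2)
    (3; —)
    (3; 1)
    (3; 1)
    (3; 1)


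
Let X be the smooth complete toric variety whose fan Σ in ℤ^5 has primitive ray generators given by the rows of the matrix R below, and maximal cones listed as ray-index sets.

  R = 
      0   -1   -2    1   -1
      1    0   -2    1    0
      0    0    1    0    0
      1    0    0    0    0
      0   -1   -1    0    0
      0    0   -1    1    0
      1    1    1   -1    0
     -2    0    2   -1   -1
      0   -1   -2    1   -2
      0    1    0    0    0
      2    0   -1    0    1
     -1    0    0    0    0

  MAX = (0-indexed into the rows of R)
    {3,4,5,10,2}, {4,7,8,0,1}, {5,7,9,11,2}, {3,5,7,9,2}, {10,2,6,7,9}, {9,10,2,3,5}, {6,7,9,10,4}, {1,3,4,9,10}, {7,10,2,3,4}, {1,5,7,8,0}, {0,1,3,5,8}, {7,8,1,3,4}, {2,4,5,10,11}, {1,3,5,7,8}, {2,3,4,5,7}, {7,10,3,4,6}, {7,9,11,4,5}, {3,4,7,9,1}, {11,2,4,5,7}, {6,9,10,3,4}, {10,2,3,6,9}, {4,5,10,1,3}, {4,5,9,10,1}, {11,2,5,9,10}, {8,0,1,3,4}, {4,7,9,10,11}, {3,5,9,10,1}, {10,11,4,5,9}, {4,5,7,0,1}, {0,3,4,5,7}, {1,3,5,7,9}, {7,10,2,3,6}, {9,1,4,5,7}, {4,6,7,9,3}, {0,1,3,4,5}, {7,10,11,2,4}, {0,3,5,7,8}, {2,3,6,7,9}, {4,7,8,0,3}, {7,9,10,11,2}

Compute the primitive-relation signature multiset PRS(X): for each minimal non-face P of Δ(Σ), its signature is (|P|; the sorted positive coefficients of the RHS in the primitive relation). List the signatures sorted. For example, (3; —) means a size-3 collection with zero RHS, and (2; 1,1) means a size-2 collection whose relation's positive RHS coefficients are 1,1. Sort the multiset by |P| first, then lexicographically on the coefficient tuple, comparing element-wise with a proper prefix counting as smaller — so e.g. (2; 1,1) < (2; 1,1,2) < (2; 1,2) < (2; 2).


Primitive collections (25):

  P = {3,11}:  v_{3} + v_{11} = 0  →  sig = (2; —)
  P = {1,2}:  v_{1} + v_{2} = v_{3} + v_{5}  →  sig = (2; 1,1)
  P = {5,6}:  v_{5} + v_{6} = v_{3} + v_{9}  →  sig = (2; 1,1)
  P = {0,10}:  v_{0} + v_{10} = v_{1} + v_{3} + v_{4}  →  sig = (2; 1,1,1)
  P = {1,11}:  v_{1} + v_{11} = v_{4} + v_{5} + v_{9}  →  sig = (2; 1,1,1)
  P = {6,11}:  v_{6} + v_{11} = v_{7} + v_{9} + v_{10}  →  sig = (2; 1,1,1)
  P = {8,11}:  v_{8} + v_{11} = v_{0} + v_{1} + v_{7}  →  sig = (2; 1,1,1)
  P = {0,11}:  v_{0} + v_{11} = v_{1} + v_{4} + v_{5} + v_{7}  →  sig = (2; 1,1,1,1)
  P = {0,6}:  v_{0} + v_{6} = v_{1} + 2·v_{3} + v_{4} + v_{7} + v_{9}  →  sig = (2; 1,1,1,1,2)
  P = {2,8}:  v_{2} + v_{8} = v_{0} + 2·v_{3} + v_{5} + v_{7}  →  sig = (2; 1,1,1,2)
  P = {0,2}:  v_{0} + v_{2} = 2·v_{3} + v_{4} + 2·v_{5} + v_{7}  →  sig = (2; 1,1,2,2)
  P = {8,10}:  v_{8} + v_{10} = 2·v_{1} + 2·v_{3} + v_{4} + v_{7}  →  sig = (2; 1,1,2,2)
  P = {6,8}:  v_{6} + v_{8} = 2·v_{1} + 3·v_{3} + v_{4} + 2·v_{7} + v_{9}  →  sig = (2; 1,1,2,2,3)
  P = {0,9}:  v_{0} + v_{9} = 2·v_{1} + v_{7}  →  sig = (2; 1,2)
  P = {1,6}:  v_{1} + v_{6} = 2·v_{3} + v_{4} + 2·v_{9}  →  sig = (2; 1,2,2)
  P = {8,9}:  v_{8} + v_{9} = 3·v_{1} + v_{3} + 2·v_{7}  →  sig = (2; 1,2,3)
  P = {2,4,9}:  v_{2} + v_{4} + v_{9} = 0  →  sig = (3; —)
  P = {5,7,10}:  v_{5} + v_{7} + v_{10} = 0  →  sig = (3; —)
  P = {1,7,10}:  v_{1} + v_{7} + v_{10} = v_{3} + v_{4} + v_{9}  →  sig = (3; 1,1,1)
  P = {2,4,6}:  v_{2} + v_{4} + v_{6} = v_{3} + v_{7} + v_{10}  →  sig = (3; 1,1,1)
  P = {4,5,8}:  v_{4} + v_{5} + v_{8} = 2·v_{0}  →  sig = (3; 2)
  P = {0,1,3,7}:  v_{0} + v_{1} + v_{3} + v_{7} = v_{8}  →  sig = (4; 1)
  P = {3,4,5,9}:  v_{3} + v_{4} + v_{5} + v_{9} = v_{1}  →  sig = (4; 1)
  P = {3,7,9,10}:  v_{3} + v_{7} + v_{9} + v_{10} = v_{6}  →  sig = (4; 1)
  P = {1,3,4,5,7}:  v_{1} + v_{3} + v_{4} + v_{5} + v_{7} = v_{0}  →  sig = (5; 1)

Sorted signature multiset PRS(X):
    |P|=2: 16 collections, coeffs (), (1,1), (1,1), (1,1,1), (1,1,1), (1,1,1), (1,1,1), (1,1,1,1), (1,1,1,1,2), (1,1,1,2), (1,1,2,2), (1,1,2,2), (1,1,2,2,3), (1,2), (1,2,2), (1,2,3)
    |P|=3: 5 collections, coeffs (), (), (1,1,1), (1,1,1), (2)
    |P|=4: 3 collections, coeffs (1), (1), (1)
    |P|=5: 1 collection, coeffs (1)


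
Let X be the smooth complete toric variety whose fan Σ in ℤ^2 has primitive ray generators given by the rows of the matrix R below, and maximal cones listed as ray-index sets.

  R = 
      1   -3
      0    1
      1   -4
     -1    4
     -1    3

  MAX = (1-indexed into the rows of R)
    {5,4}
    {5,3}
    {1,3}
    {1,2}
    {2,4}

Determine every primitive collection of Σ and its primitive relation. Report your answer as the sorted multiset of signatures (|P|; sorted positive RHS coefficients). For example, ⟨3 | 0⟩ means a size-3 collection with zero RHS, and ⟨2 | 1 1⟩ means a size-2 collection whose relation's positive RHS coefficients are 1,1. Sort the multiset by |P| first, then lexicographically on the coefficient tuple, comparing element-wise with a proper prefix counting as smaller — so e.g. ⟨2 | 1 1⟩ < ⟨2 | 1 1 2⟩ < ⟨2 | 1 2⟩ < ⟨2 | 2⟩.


Primitive collections (5):

  {1,5}:  v_{1} + v_{5} = 0  →  sig = ⟨2 | 0⟩
  {3,4}:  v_{3} + v_{4} = 0  →  sig = ⟨2 | 0⟩
  {1,4}:  v_{1} + v_{4} = v_{2}  →  sig = ⟨2 | 1⟩
  {2,3}:  v_{2} + v_{3} = v_{1}  →  sig = ⟨2 | 1⟩
  {2,5}:  v_{2} + v_{5} = v_{4}  →  sig = ⟨2 | 1⟩

Sorted signature multiset PRS(X):
[⟨2 | 0⟩, ⟨2 | 0⟩, ⟨2 | 1⟩, ⟨2 | 1⟩, ⟨2 | 1⟩]


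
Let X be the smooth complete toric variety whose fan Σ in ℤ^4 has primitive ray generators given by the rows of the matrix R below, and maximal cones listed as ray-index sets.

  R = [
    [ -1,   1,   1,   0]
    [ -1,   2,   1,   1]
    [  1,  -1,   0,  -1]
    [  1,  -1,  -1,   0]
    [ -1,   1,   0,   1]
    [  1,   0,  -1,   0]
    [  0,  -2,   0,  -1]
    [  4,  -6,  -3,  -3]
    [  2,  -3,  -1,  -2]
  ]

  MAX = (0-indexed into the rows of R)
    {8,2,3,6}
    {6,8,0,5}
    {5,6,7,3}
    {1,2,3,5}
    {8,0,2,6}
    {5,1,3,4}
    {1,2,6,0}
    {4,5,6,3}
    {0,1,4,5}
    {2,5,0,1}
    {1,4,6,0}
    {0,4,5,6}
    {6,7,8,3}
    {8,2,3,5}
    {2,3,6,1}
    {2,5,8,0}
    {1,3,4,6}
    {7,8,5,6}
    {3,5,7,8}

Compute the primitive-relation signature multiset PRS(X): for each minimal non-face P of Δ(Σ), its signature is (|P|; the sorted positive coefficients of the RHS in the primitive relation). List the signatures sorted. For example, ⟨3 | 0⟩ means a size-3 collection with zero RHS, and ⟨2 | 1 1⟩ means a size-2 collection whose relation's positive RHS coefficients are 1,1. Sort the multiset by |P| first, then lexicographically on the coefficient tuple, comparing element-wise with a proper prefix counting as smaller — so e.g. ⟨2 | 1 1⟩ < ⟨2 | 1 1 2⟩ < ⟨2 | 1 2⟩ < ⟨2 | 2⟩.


11 minimal non-faces of Δ(Σ) (on 9 rays):

  {0,3}:  v_{0} + v_{3} = 0 ; sig = ⟨2 | 0⟩
  {2,4}:  v_{2} + v_{4} = 0 ; sig = ⟨2 | 0⟩
  {1,8}:  v_{1} + v_{8} = v_{2} ; sig = ⟨2 | 1⟩
  {1,7}:  v_{1} + v_{7} = v_{3} + v_{8} ; sig = ⟨2 | 1 1⟩
  {4,8}:  v_{4} + v_{8} = v_{5} + v_{6} ; sig = ⟨2 | 1 1⟩
  {0,7}:  v_{0} + v_{7} = v_{5} + v_{6} + v_{8} ; sig = ⟨2 | 1 1 1⟩
  {2,7}:  v_{2} + v_{7} = v_{3} + 2·v_{8} ; sig = ⟨2 | 1 2⟩
  {4,7}:  v_{4} + v_{7} = v_{3} + 2·v_{5} + 2·v_{6} ; sig = ⟨2 | 1 2 2⟩
  {1,5,6}:  v_{1} + v_{5} + v_{6} = 0 ; sig = ⟨3 | 0⟩
  {2,5,6}:  v_{2} + v_{5} + v_{6} = v_{8} ; sig = ⟨3 | 1⟩
  {3,5,6,8}:  v_{3} + v_{5} + v_{6} + v_{8} = v_{7} ; sig = ⟨4 | 1⟩

Hence PRS(X_Σ) =
    ⟨2 | 0⟩
    ⟨2 | 0⟩
    ⟨2 | 1⟩
    ⟨2 | 1 1⟩
    ⟨2 | 1 1⟩
    ⟨2 | 1 1 1⟩
    ⟨2 | 1 2⟩
    ⟨2 | 1 2 2⟩
    ⟨3 | 0⟩
    ⟨3 | 1⟩
    ⟨4 | 1⟩


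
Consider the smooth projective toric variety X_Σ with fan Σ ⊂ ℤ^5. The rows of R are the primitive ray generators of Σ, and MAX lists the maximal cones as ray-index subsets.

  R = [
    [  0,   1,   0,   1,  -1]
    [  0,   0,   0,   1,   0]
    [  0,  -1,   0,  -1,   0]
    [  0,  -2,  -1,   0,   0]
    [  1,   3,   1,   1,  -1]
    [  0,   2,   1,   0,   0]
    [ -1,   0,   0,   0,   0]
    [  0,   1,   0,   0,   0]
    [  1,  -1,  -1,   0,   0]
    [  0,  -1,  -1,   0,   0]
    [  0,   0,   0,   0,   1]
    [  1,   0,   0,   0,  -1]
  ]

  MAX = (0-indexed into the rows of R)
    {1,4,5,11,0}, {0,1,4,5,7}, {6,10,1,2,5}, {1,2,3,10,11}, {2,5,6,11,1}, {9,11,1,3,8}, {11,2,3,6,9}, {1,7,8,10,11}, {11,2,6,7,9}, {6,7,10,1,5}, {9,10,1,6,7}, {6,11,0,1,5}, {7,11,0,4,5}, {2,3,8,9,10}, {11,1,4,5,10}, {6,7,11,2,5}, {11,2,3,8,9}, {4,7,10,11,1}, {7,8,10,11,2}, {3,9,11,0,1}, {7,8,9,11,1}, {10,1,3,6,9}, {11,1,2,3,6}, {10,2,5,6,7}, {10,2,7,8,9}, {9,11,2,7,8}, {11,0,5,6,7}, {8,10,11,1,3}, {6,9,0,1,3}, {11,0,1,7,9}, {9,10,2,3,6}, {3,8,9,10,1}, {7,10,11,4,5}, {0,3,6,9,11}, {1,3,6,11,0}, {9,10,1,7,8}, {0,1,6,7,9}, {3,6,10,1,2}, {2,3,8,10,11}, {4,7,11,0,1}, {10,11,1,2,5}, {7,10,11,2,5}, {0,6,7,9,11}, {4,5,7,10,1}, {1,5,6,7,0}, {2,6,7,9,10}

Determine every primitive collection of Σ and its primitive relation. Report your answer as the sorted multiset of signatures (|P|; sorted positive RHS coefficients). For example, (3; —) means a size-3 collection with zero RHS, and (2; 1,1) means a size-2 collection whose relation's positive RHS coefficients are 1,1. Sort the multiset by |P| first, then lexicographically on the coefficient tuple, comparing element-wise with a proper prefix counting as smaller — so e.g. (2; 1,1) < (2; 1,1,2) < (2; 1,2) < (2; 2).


Primitive collections (21):

  {3,5}:  v_{3} + v_{5} = 0 — sig = (2; —)
  {3,7}:  v_{3} + v_{7} = v_{9} — sig = (2; 1)
  {5,9}:  v_{5} + v_{9} = v_{7} — sig = (2; 1)
  {6,8}:  v_{6} + v_{8} = v_{9} — sig = (2; 1)
  {0,2}:  v_{0} + v_{2} = v_{6} + v_{11} — sig = (2; 1,1)
  {0,10}:  v_{0} + v_{10} = v_{1} + v_{7} — sig = (2; 1,1)
  {2,4}:  v_{2} + v_{4} = v_{5} + v_{11} — sig = (2; 1,1)
  {4,6}:  v_{4} + v_{6} = v_{0} + v_{5} — sig = (2; 1,1)
  {3,4}:  v_{3} + v_{4} = v_{1} + v_{7} + v_{11} — sig = (2; 1,1,1)
  {5,8}:  v_{5} + v_{8} = v_{7} + v_{10} + v_{11} — sig = (2; 1,1,1)
  {0,8}:  v_{0} + v_{8} = v_{1} + v_{7} + v_{9} + v_{11} — sig = (2; 1,1,1,1)
  {4,9}:  v_{4} + v_{9} = v_{1} + 2·v_{7} + v_{11} — sig = (2; 1,1,2)
  {4,8}:  v_{4} + v_{8} = v_{1} + 2·v_{7} + v_{10} + 2·v_{11} — sig = (2; 1,1,2,2)
  {1,2,7}:  v_{1} + v_{2} + v_{7} = 0 — sig = (3; —)
  {6,10,11}:  v_{6} + v_{10} + v_{11} = 0 — sig = (3; —)
  {1,2,9}:  v_{1} + v_{2} + v_{9} = v_{3} — sig = (3; 1)
  {9,10,11}:  v_{9} + v_{10} + v_{11} = v_{8} — sig = (3; 1)
  {1,2,8}:  v_{1} + v_{2} + v_{8} = v_{3} + v_{10} + v_{11} — sig = (3; 1,1,1)
  {1,5,7,11}:  v_{1} + v_{5} + v_{7} + v_{11} = v_{4} — sig = (4; 1)
  {1,6,7,11}:  v_{1} + v_{6} + v_{7} + v_{11} = v_{0} — sig = (4; 1)
  {1,6,9,11}:  v_{1} + v_{6} + v_{9} + v_{11} = v_{0} + v_{3} — sig = (4; 1,1)

Hence PRS(X_Σ) =
    |P|=2: 13 collections, coeffs (), (1), (1), (1), (1,1), (1,1), (1,1), (1,1), (1,1,1), (1,1,1), (1,1,1,1), (1,1,2), (1,1,2,2)
    |P|=3: 5 collections, coeffs (), (), (1), (1), (1,1,1)
    |P|=4: 3 collections, coeffs (1), (1), (1,1)


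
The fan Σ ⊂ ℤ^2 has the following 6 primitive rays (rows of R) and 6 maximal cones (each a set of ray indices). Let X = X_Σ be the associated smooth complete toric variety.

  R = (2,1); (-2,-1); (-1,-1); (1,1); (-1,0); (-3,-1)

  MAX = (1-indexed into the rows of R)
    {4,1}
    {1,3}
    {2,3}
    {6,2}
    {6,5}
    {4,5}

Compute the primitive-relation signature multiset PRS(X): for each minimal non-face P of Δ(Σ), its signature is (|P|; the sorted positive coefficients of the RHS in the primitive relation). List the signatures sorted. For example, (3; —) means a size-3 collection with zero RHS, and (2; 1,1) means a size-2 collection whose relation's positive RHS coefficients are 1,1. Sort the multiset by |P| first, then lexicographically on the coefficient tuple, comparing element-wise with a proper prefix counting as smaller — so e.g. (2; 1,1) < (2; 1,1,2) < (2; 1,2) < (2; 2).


Primitive collections (9):

  P = {1,2}:  v_{1} + v_{2} = 0 — sig = (2; —)
  P = {3,4}:  v_{3} + v_{4} = 0 — sig = (2; —)
  P = {1,5}:  v_{1} + v_{5} = v_{4} — sig = (2; 1)
  P = {1,6}:  v_{1} + v_{6} = v_{5} — sig = (2; 1)
  P = {2,4}:  v_{2} + v_{4} = v_{5} — sig = (2; 1)
  P = {2,5}:  v_{2} + v_{5} = v_{6} — sig = (2; 1)
  P = {3,5}:  v_{3} + v_{5} = v_{2} — sig = (2; 1)
  P = {3,6}:  v_{3} + v_{6} = 2·v_{2} — sig = (2; 2)
  P = {4,6}:  v_{4} + v_{6} = 2·v_{5} — sig = (2; 2)

Signatures (|P|; sorted positive RHS coefficients), sorted:
    (2; —)
    (2; —)
    (2; 1)
    (2; 1)
    (2; 1)
    (2; 1)
    (2; 1)
    (2; 2)
    (2; 2)


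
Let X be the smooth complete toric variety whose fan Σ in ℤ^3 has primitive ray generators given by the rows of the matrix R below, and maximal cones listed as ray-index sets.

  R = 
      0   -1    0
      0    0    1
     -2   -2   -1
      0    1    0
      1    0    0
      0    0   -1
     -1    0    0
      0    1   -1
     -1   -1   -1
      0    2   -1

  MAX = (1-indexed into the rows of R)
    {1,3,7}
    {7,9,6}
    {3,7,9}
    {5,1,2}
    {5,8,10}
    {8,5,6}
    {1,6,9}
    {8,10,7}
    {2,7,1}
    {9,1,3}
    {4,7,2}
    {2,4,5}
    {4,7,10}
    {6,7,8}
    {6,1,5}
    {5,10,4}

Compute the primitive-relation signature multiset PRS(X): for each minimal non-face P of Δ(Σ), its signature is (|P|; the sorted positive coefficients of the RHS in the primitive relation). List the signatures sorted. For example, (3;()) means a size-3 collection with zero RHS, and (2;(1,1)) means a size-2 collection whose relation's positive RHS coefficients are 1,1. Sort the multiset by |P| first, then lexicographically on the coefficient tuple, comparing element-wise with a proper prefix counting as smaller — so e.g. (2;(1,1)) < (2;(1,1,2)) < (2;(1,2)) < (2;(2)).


Primitive collections (23):

  P = {1,4}:  v_{1} + v_{4} = 0  →  sig = (2;())
  P = {2,6}:  v_{2} + v_{6} = 0  →  sig = (2;())
  P = {5,7}:  v_{5} + v_{7} = 0  →  sig = (2;())
  P = {1,8}:  v_{1} + v_{8} = v_{6}  →  sig = (2;(1))
  P = {1,10}:  v_{1} + v_{10} = v_{8}  →  sig = (2;(1))
  P = {2,8}:  v_{2} + v_{8} = v_{4}  →  sig = (2;(1))
  P = {4,6}:  v_{4} + v_{6} = v_{8}  →  sig = (2;(1))
  P = {4,8}:  v_{4} + v_{8} = v_{10}  →  sig = (2;(1))
  P = {2,9}:  v_{2} + v_{9} = v_{1} + v_{7}  →  sig = (2;(1,1))
  P = {3,4}:  v_{3} + v_{4} = v_{7} + v_{9}  →  sig = (2;(1,1))
  P = {3,5}:  v_{3} + v_{5} = v_{1} + v_{9}  →  sig = (2;(1,1))
  P = {4,9}:  v_{4} + v_{9} = v_{6} + v_{7}  →  sig = (2;(1,1))
  P = {5,9}:  v_{5} + v_{9} = v_{1} + v_{6}  →  sig = (2;(1,1))
  P = {3,8}:  v_{3} + v_{8} = v_{6} + v_{7} + v_{9}  →  sig = (2;(1,1,1))
  P = {9,10}:  v_{9} + v_{10} = v_{6} + v_{7} + v_{8}  →  sig = (2;(1,1,1))
  P = {8,9}:  v_{8} + v_{9} = 2·v_{6} + v_{7}  →  sig = (2;(1,2))
  P = {2,10}:  v_{2} + v_{10} = 2·v_{4}  →  sig = (2;(2))
  P = {3,6}:  v_{3} + v_{6} = 2·v_{9}  →  sig = (2;(2))
  P = {6,10}:  v_{6} + v_{10} = 2·v_{8}  →  sig = (2;(2))
  P = {2,3}:  v_{2} + v_{3} = 2·v_{1} + 2·v_{7}  →  sig = (2;(2,2))
  P = {3,10}:  v_{3} + v_{10} = 2·v_{6} + 2·v_{7}  →  sig = (2;(2,2))
  P = {1,6,7}:  v_{1} + v_{6} + v_{7} = v_{9}  →  sig = (3;(1))
  P = {1,7,9}:  v_{1} + v_{7} + v_{9} = v_{3}  →  sig = (3;(1))

Signatures (|P|; sorted positive RHS coefficients), sorted:
{ (2;()) ×3,  (2;(1)) ×5,  (2;(1,1)) ×5,  (2;(1,1,1)) ×2,  (2;(1,2)),  (2;(2)) ×3,  (2;(2,2)) ×2,  (3;(1)) ×2 }


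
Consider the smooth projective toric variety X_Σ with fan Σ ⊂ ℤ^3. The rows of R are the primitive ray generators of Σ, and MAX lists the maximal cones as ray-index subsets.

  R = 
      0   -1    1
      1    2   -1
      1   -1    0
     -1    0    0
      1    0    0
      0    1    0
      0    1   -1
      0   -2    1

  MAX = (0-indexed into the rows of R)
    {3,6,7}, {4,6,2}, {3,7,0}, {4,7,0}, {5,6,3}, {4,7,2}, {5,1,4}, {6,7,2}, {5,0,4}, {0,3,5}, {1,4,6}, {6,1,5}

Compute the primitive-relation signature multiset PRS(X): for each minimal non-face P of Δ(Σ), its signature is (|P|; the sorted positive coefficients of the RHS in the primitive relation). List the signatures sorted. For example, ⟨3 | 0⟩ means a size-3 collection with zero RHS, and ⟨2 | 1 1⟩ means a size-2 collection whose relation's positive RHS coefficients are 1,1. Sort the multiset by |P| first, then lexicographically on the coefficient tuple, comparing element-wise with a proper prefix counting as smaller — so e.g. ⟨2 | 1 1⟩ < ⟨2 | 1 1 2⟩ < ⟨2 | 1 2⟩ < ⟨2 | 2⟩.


The 12 primitive collections of Σ (r=8, n=3):

  • {0,6}:  v_{0} + v_{6} = 0  →  sig = ⟨2 | 0⟩
  • {3,4}:  v_{3} + v_{4} = 0  →  sig = ⟨2 | 0⟩
  • {1,7}:  v_{1} + v_{7} = v_{4}  →  sig = ⟨2 | 1⟩
  • {2,5}:  v_{2} + v_{5} = v_{4}  →  sig = ⟨2 | 1⟩
  • {5,7}:  v_{5} + v_{7} = v_{0}  →  sig = ⟨2 | 1⟩
  • {0,1}:  v_{0} + v_{1} = v_{4} + v_{5}  →  sig = ⟨2 | 1 1⟩
  • {0,2}:  v_{0} + v_{2} = v_{4} + v_{7}  →  sig = ⟨2 | 1 1⟩
  • {1,3}:  v_{1} + v_{3} = v_{5} + v_{6}  →  sig = ⟨2 | 1 1⟩
  • {2,3}:  v_{2} + v_{3} = v_{6} + v_{7}  →  sig = ⟨2 | 1 1⟩
  • {1,2}:  v_{1} + v_{2} = 2·v_{4} + v_{6}  →  sig = ⟨2 | 1 2⟩
  • {4,5,6}:  v_{4} + v_{5} + v_{6} = v_{1}  →  sig = ⟨3 | 1⟩
  • {4,6,7}:  v_{4} + v_{6} + v_{7} = v_{2}  →  sig = ⟨3 | 1⟩

Signatures (|P|; sorted positive RHS coefficients), sorted:
[⟨2 | 0⟩, ⟨2 | 0⟩, ⟨2 | 1⟩, ⟨2 | 1⟩, ⟨2 | 1⟩, ⟨2 | 1 1⟩, ⟨2 | 1 1⟩, ⟨2 | 1 1⟩, ⟨2 | 1 1⟩, ⟨2 | 1 2⟩, ⟨3 | 1⟩, ⟨3 | 1⟩]


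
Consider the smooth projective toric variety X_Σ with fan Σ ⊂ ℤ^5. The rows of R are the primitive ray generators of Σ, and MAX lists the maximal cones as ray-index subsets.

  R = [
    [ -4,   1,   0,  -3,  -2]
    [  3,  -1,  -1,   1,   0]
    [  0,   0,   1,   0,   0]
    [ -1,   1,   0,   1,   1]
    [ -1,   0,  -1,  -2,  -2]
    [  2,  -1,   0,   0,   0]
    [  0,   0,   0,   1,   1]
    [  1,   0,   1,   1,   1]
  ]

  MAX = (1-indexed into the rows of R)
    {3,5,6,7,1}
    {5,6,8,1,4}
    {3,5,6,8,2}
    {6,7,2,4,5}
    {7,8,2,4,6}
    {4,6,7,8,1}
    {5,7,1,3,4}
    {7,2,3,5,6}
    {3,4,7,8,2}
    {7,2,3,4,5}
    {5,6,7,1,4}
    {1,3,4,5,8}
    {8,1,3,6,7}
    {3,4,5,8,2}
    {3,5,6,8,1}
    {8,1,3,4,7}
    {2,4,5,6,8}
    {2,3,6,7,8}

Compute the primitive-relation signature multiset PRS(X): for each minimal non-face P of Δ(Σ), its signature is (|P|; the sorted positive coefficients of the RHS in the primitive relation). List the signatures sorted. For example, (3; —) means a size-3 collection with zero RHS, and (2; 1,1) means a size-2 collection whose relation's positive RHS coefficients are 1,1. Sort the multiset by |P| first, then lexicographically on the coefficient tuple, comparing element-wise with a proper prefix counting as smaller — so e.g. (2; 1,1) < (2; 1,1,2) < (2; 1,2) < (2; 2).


|primitive collections| = 3. Relations:

  {1,2}:  v_{1} + v_{2} = v_{5} ; sig = (2; 1)
  {5,7,8}:  v_{5} + v_{7} + v_{8} = 0 ; sig = (3; —)
  {3,4,6}:  v_{3} + v_{4} + v_{6} = v_{8} ; sig = (3; 1)

Hence PRS(X_Σ) =
{ (2; 1),  (3; —),  (3; 1) }


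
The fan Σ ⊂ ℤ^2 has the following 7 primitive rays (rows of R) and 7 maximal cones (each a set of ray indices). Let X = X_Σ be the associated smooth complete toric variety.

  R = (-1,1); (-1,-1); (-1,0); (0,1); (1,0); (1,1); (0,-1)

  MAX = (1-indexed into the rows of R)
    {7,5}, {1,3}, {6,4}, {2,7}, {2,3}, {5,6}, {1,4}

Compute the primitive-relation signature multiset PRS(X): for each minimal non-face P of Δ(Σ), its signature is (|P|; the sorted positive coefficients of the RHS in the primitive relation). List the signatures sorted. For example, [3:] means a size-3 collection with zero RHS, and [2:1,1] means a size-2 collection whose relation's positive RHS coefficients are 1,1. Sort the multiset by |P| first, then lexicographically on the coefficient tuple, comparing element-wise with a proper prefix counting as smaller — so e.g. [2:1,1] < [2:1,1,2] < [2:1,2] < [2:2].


14 minimal non-faces of Δ(Σ) (on 7 rays):

  P={2,6}:  v_{2} + v_{6} = 0  ⟹  sig = [2:]
  P={3,5}:  v_{3} + v_{5} = 0  ⟹  sig = [2:]
  P={4,7}:  v_{4} + v_{7} = 0  ⟹  sig = [2:]
  P={1,5}:  v_{1} + v_{5} = v_{4}  ⟹  sig = [2:1]
  P={1,7}:  v_{1} + v_{7} = v_{3}  ⟹  sig = [2:1]
  P={2,4}:  v_{2} + v_{4} = v_{3}  ⟹  sig = [2:1]
  P={2,5}:  v_{2} + v_{5} = v_{7}  ⟹  sig = [2:1]
  P={3,4}:  v_{3} + v_{4} = v_{1}  ⟹  sig = [2:1]
  P={3,6}:  v_{3} + v_{6} = v_{4}  ⟹  sig = [2:1]
  P={3,7}:  v_{3} + v_{7} = v_{2}  ⟹  sig = [2:1]
  P={4,5}:  v_{4} + v_{5} = v_{6}  ⟹  sig = [2:1]
  P={6,7}:  v_{6} + v_{7} = v_{5}  ⟹  sig = [2:1]
  P={1,2}:  v_{1} + v_{2} = 2·v_{3}  ⟹  sig = [2:2]
  P={1,6}:  v_{1} + v_{6} = 2·v_{4}  ⟹  sig = [2:2]

so the primitive-relation signature multiset is
{ [2:] ×3,  [2:1] ×9,  [2:2] ×2 }


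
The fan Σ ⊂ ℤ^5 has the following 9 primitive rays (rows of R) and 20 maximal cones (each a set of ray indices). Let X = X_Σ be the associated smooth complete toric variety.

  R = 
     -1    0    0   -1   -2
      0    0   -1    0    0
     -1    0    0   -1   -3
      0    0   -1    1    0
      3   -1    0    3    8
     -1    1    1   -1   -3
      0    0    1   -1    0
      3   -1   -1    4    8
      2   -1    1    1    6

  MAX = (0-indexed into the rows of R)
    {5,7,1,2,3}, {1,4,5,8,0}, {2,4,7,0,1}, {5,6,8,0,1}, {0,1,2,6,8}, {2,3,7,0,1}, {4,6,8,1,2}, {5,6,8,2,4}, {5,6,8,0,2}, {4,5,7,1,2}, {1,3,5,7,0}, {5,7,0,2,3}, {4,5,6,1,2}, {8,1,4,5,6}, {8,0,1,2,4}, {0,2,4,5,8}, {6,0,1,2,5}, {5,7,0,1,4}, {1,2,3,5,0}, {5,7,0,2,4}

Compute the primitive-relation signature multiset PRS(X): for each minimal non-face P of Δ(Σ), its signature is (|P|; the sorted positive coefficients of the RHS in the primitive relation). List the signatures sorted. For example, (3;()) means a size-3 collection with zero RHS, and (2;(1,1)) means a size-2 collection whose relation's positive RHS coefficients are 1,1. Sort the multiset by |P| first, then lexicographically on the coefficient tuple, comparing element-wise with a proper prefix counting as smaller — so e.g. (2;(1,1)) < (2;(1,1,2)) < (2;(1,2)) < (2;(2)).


Minimal non-faces — 9 found among 9 rays, 20 max cones:

  P={3,6}:  v_{3} + v_{6} = 0  ⟹  sig = (2;())
  P={3,4}:  v_{3} + v_{4} = v_{7}  ⟹  sig = (2;(1))
  P={6,7}:  v_{6} + v_{7} = v_{4}  ⟹  sig = (2;(1))
  P={3,8}:  v_{3} + v_{8} = v_{0} + v_{4}  ⟹  sig = (2;(1,1))
  P={7,8}:  v_{7} + v_{8} = v_{0} + 2·v_{4}  ⟹  sig = (2;(1,2))
  P={0,4,6}:  v_{0} + v_{4} + v_{6} = v_{8}  ⟹  sig = (3;(1))
  P={1,2,5,8}:  v_{1} + v_{2} + v_{5} + v_{8} = v_{6}  ⟹  sig = (4;(1))
  P={0,1,2,4,5}:  v_{0} + v_{1} + v_{2} + v_{4} + v_{5} = 0  ⟹  sig = (5;())
  P={0,1,2,5,7}:  v_{0} + v_{1} + v_{2} + v_{5} + v_{7} = v_{3}  ⟹  sig = (5;(1))

Hence PRS(X_Σ) =
    (2;())
    (2;(1))
    (2;(1))
    (2;(1,1))
    (2;(1,2))
    (3;(1))
    (4;(1))
    (5;())
    (5;(1))


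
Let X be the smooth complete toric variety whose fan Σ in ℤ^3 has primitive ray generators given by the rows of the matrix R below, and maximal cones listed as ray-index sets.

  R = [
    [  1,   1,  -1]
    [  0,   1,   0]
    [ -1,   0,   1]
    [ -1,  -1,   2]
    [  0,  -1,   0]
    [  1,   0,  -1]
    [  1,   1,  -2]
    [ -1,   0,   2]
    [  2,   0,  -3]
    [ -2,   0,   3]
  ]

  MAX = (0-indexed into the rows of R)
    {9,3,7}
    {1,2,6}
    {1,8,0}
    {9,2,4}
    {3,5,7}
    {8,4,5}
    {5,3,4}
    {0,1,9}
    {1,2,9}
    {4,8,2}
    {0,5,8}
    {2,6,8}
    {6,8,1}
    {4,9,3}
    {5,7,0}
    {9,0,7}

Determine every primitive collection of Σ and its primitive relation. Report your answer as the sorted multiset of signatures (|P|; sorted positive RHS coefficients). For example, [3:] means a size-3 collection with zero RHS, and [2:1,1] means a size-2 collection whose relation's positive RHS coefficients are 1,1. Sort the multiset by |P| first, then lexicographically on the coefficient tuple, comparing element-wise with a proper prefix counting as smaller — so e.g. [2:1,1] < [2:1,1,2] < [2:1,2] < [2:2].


The 22 primitive collections of Σ (r=10, n=3):

  • {1,4}:  v_{1} + v_{4} = 0  ⇒ sig = [2:]
  • {2,5}:  v_{2} + v_{5} = 0  ⇒ sig = [2:]
  • {3,6}:  v_{3} + v_{6} = 0  ⇒ sig = [2:]
  • {8,9}:  v_{8} + v_{9} = 0  ⇒ sig = [2:]
  • {0,2}:  v_{0} + v_{2} = v_{1}  ⇒ sig = [2:1]
  • {0,4}:  v_{0} + v_{4} = v_{5}  ⇒ sig = [2:1]
  • {1,3}:  v_{1} + v_{3} = v_{7}  ⇒ sig = [2:1]
  • {1,5}:  v_{1} + v_{5} = v_{0}  ⇒ sig = [2:1]
  • {2,7}:  v_{2} + v_{7} = v_{9}  ⇒ sig = [2:1]
  • {4,7}:  v_{4} + v_{7} = v_{3}  ⇒ sig = [2:1]
  • {5,9}:  v_{5} + v_{9} = v_{7}  ⇒ sig = [2:1]
  • {6,7}:  v_{6} + v_{7} = v_{1}  ⇒ sig = [2:1]
  • {7,8}:  v_{7} + v_{8} = v_{5}  ⇒ sig = [2:1]
  • {0,3}:  v_{0} + v_{3} = v_{5} + v_{7}  ⇒ sig = [2:1,1]
  • {1,7}:  v_{1} + v_{7} = v_{0} + v_{9}  ⇒ sig = [2:1,1]
  • {2,3}:  v_{2} + v_{3} = v_{4} + v_{9}  ⇒ sig = [2:1,1]
  • {3,8}:  v_{3} + v_{8} = v_{4} + v_{5}  ⇒ sig = [2:1,1]
  • {4,6}:  v_{4} + v_{6} = v_{2} + v_{8}  ⇒ sig = [2:1,1]
  • {5,6}:  v_{5} + v_{6} = v_{1} + v_{8}  ⇒ sig = [2:1,1]
  • {6,9}:  v_{6} + v_{9} = v_{1} + v_{2}  ⇒ sig = [2:1,1]
  • {0,6}:  v_{0} + v_{6} = 2·v_{1} + v_{8}  ⇒ sig = [2:1,2]
  • {1,2,8}:  v_{1} + v_{2} + v_{8} = v_{6}  ⇒ sig = [3:1]

Hence PRS(X_Σ) =
{ [2:] ×4,  [2:1] ×9,  [2:1,1] ×7,  [2:1,2],  [3:1] }


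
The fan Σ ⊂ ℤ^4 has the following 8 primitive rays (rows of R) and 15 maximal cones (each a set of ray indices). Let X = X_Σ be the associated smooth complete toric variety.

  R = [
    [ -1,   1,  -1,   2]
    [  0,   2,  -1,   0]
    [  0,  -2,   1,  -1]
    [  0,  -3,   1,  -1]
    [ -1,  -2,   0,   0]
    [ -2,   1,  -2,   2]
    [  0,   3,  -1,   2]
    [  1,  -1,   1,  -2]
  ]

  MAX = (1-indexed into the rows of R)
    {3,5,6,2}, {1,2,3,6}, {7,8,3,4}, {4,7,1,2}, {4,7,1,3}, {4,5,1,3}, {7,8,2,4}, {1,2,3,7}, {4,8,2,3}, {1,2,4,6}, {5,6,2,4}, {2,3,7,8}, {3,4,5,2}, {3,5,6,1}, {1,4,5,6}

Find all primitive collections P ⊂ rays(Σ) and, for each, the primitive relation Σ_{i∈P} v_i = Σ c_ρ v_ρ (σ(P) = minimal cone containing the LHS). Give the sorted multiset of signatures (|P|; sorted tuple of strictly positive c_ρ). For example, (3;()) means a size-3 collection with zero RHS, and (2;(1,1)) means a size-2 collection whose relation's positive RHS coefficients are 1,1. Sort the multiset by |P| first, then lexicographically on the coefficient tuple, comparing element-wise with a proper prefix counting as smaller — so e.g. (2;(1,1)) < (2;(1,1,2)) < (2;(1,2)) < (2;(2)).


Primitive collections (9):

  {1,8}:  v_{1} + v_{8} = 0  ⇒ sig = (2;())
  {5,7}:  v_{5} + v_{7} = v_{1}  ⇒ sig = (2;(1))
  {6,8}:  v_{6} + v_{8} = v_{2} + v_{5}  ⇒ sig = (2;(1,1))
  {5,8}:  v_{5} + v_{8} = v_{2} + v_{3} + v_{4}  ⇒ sig = (2;(1,1,1))
  {6,7}:  v_{6} + v_{7} = 2·v_{1} + v_{2}  ⇒ sig = (2;(1,2))
  {1,2,5}:  v_{1} + v_{2} + v_{5} = v_{6}  ⇒ sig = (3;(1))
  {3,4,6}:  v_{3} + v_{4} + v_{6} = 2·v_{5}  ⇒ sig = (3;(2))
  {2,3,4,7}:  v_{2} + v_{3} + v_{4} + v_{7} = 0  ⇒ sig = (4;())
  {1,2,3,4}:  v_{1} + v_{2} + v_{3} + v_{4} = v_{5}  ⇒ sig = (4;(1))

so the primitive-relation signature multiset is
    |P|=2: 5 collections, coeffs (), (1), (1,1), (1,1,1), (1,2)
    |P|=3: 2 collections, coeffs (1), (2)
    |P|=4: 2 collections, coeffs (), (1)


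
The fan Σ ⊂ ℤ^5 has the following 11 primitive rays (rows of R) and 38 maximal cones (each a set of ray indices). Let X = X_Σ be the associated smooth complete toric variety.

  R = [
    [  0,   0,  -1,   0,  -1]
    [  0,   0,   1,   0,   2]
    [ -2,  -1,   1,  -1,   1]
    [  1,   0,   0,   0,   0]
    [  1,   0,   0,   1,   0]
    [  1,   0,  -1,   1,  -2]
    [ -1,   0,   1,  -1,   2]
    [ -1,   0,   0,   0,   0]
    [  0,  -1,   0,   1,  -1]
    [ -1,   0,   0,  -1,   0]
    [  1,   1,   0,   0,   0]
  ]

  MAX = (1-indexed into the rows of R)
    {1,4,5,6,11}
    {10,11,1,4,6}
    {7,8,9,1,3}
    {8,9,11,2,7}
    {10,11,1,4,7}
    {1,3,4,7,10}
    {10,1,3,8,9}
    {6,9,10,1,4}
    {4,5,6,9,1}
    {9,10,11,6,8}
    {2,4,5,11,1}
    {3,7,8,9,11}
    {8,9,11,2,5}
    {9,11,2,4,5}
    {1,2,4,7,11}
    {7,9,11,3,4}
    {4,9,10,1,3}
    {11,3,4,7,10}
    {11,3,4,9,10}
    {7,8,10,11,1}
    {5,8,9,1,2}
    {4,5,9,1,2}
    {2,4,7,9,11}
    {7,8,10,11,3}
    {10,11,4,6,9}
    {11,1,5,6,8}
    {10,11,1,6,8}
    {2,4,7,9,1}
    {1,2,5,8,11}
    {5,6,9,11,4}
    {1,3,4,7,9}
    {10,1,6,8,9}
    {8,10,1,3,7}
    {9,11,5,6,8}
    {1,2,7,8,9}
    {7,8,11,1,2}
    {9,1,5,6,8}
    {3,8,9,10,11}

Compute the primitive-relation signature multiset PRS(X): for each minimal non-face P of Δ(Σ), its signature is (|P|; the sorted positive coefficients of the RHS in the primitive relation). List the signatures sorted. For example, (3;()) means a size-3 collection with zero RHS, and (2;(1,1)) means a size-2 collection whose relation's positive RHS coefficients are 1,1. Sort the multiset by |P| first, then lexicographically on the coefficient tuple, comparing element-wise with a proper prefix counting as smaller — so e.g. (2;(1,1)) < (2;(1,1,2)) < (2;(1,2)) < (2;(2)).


The 12 primitive collections of Σ (r=11, n=5):

  P = {4,8}:  v_{4} + v_{8} = 0  ⟹  sig = (2;())
  P = {5,10}:  v_{5} + v_{10} = 0  ⟹  sig = (2;())
  P = {6,7}:  v_{6} + v_{7} = 0  ⟹  sig = (2;())
  P = {2,6}:  v_{2} + v_{6} = v_{5}  ⟹  sig = (2;(1))
  P = {2,10}:  v_{2} + v_{10} = v_{7}  ⟹  sig = (2;(1))
  P = {5,7}:  v_{5} + v_{7} = v_{2}  ⟹  sig = (2;(1))
  P = {3,5}:  v_{3} + v_{5} = v_{7} + v_{9}  ⟹  sig = (2;(1,1))
  P = {3,6}:  v_{3} + v_{6} = v_{9} + v_{10}  ⟹  sig = (2;(1,1))
  P = {2,3}:  v_{2} + v_{3} = 2·v_{7} + v_{9}  ⟹  sig = (2;(1,2))
  P = {1,3,11}:  v_{1} + v_{3} + v_{11} = v_{10}  ⟹  sig = (3;(1))
  P = {1,9,11}:  v_{1} + v_{9} + v_{11} = v_{6}  ⟹  sig = (3;(1))
  P = {7,9,10}:  v_{7} + v_{9} + v_{10} = v_{3}  ⟹  sig = (3;(1))

Signatures (|P|; sorted positive RHS coefficients), sorted:
    (2;())
    (2;())
    (2;())
    (2;(1))
    (2;(1))
    (2;(1))
    (2;(1,1))
    (2;(1,1))
    (2;(1,2))
    (3;(1))
    (3;(1))
    (3;(1))


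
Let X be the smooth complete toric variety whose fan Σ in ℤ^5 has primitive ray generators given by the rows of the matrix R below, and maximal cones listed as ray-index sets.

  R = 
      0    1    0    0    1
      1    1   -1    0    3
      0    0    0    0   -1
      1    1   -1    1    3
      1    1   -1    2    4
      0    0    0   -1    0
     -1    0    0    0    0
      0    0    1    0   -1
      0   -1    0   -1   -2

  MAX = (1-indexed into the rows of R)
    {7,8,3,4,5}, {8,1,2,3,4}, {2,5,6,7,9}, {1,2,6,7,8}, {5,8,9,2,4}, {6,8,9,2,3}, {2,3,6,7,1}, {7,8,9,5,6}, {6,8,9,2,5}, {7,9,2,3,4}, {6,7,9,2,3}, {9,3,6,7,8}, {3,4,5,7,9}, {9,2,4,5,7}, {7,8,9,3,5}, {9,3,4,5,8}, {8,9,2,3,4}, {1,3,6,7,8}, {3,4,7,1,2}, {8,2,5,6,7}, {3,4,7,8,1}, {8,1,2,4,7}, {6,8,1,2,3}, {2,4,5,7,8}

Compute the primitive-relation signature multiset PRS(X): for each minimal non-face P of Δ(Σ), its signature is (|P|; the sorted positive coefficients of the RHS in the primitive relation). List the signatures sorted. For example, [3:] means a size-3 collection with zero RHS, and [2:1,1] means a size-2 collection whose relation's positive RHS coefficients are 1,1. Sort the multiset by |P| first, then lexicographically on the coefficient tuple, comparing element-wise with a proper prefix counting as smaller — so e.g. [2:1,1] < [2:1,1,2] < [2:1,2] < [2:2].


8 minimal non-faces of Δ(Σ) (on 9 rays):

  • {4,6}:  v_{4} + v_{6} = v_{2}  ⟹  sig = [2:1]
  • {1,9}:  v_{1} + v_{9} = v_{3} + v_{6}  ⟹  sig = [2:1,1]
  • {1,5}:  v_{1} + v_{5} = 2·v_{4} + v_{7} + v_{8}  ⟹  sig = [2:1,1,2]
  • {3,5,6}:  v_{3} + v_{5} + v_{6} = v_{4}  ⟹  sig = [3:1]
  • {2,3,5}:  v_{2} + v_{3} + v_{5} = 2·v_{4}  ⟹  sig = [3:2]
  • {4,7,8,9}:  v_{4} + v_{7} + v_{8} + v_{9} = 0  ⟹  sig = [4:]
  • {2,3,7,8}:  v_{2} + v_{3} + v_{7} + v_{8} = v_{1}  ⟹  sig = [4:1]
  • {2,7,8,9}:  v_{2} + v_{7} + v_{8} + v_{9} = v_{6}  ⟹  sig = [4:1]

Hence PRS(X_Σ) =
    |P|=2: 3 collections, coeffs (1), (1,1), (1,1,2)
    |P|=3: 2 collections, coeffs (1), (2)
    |P|=4: 3 collections, coeffs (), (1), (1)


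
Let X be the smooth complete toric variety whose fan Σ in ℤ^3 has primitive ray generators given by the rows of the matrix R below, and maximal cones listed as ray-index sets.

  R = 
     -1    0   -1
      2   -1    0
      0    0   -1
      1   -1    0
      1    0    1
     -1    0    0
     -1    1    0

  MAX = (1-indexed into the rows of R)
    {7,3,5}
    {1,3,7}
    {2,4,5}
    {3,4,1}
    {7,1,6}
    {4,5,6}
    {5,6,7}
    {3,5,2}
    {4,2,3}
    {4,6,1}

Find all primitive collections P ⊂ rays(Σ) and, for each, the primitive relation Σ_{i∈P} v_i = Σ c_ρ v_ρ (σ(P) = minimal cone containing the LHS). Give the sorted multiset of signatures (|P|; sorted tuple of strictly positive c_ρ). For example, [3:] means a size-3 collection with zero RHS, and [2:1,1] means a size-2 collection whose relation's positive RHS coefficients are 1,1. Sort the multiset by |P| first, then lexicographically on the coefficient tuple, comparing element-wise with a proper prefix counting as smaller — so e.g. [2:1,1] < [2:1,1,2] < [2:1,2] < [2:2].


Δ(Σ) — 7 vertices, 7 min non-faces:

  • {1,5}:  v_{1} + v_{5} = 0  so sig = [2:]
  • {4,7}:  v_{4} + v_{7} = 0  so sig = [2:]
  • {2,6}:  v_{2} + v_{6} = v_{4}  so sig = [2:1]
  • {3,6}:  v_{3} + v_{6} = v_{1}  so sig = [2:1]
  • {1,2}:  v_{1} + v_{2} = v_{3} + v_{4}  so sig = [2:1,1]
  • {2,7}:  v_{2} + v_{7} = v_{3} + v_{5}  so sig = [2:1,1]
  • {3,4,5}:  v_{3} + v_{4} + v_{5} = v_{2}  so sig = [3:1]

Sorted signature multiset PRS(X):
[[2:], [2:], [2:1], [2:1], [2:1,1], [2:1,1], [3:1]]


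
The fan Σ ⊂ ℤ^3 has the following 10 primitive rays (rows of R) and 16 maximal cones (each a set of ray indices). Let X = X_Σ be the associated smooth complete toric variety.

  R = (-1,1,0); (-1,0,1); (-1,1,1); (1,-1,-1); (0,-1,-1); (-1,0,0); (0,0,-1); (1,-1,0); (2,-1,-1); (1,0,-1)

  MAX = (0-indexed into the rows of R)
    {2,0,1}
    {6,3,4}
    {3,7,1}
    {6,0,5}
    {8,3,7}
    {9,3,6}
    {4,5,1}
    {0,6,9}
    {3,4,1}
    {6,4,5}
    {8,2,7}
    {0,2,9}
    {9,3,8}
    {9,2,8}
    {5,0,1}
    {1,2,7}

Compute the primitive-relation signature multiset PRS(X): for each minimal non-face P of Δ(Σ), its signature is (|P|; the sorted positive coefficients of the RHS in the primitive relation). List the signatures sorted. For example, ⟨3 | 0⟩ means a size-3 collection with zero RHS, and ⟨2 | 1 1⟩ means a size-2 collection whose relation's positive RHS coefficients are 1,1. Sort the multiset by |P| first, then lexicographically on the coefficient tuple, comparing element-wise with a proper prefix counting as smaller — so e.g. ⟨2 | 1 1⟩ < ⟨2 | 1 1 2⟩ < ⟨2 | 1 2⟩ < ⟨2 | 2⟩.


Δ(Σ) — 10 vertices, 21 min non-faces:

  P={0,7}:  v_{0} + v_{7} = 0  so sig = ⟨2 | 0⟩
  P={1,9}:  v_{1} + v_{9} = 0  so sig = ⟨2 | 0⟩
  P={2,3}:  v_{2} + v_{3} = 0  so sig = ⟨2 | 0⟩
  P={0,3}:  v_{0} + v_{3} = v_{6}  so sig = ⟨2 | 1⟩
  P={0,8}:  v_{0} + v_{8} = v_{9}  so sig = ⟨2 | 1⟩
  P={1,6}:  v_{1} + v_{6} = v_{5}  so sig = ⟨2 | 1⟩
  P={1,8}:  v_{1} + v_{8} = v_{7}  so sig = ⟨2 | 1⟩
  P={2,4}:  v_{2} + v_{4} = v_{5}  so sig = ⟨2 | 1⟩
  P={2,6}:  v_{2} + v_{6} = v_{0}  so sig = ⟨2 | 1⟩
  P={3,5}:  v_{3} + v_{5} = v_{4}  so sig = ⟨2 | 1⟩
  P={5,8}:  v_{5} + v_{8} = v_{3}  so sig = ⟨2 | 1⟩
  P={5,9}:  v_{5} + v_{9} = v_{6}  so sig = ⟨2 | 1⟩
  P={6,7}:  v_{6} + v_{7} = v_{3}  so sig = ⟨2 | 1⟩
  P={7,9}:  v_{7} + v_{9} = v_{8}  so sig = ⟨2 | 1⟩
  P={0,4}:  v_{0} + v_{4} = v_{5} + v_{6}  so sig = ⟨2 | 1 1⟩
  P={2,5}:  v_{2} + v_{5} = v_{0} + v_{1}  so sig = ⟨2 | 1 1⟩
  P={4,9}:  v_{4} + v_{9} = v_{3} + v_{6}  so sig = ⟨2 | 1 1⟩
  P={5,7}:  v_{5} + v_{7} = v_{1} + v_{3}  so sig = ⟨2 | 1 1⟩
  P={6,8}:  v_{6} + v_{8} = v_{3} + v_{9}  so sig = ⟨2 | 1 1⟩
  P={4,7}:  v_{4} + v_{7} = v_{1} + 2·v_{3}  so sig = ⟨2 | 1 2⟩
  P={4,8}:  v_{4} + v_{8} = 2·v_{3}  so sig = ⟨2 | 2⟩

Sorted signature multiset PRS(X):
    |P|=2: 21 collections, coeffs (), (), (), (1), (1), (1), (1), (1), (1), (1), (1), (1), (1), (1), (1,1), (1,1), (1,1), (1,1), (1,1), (1,2), (2)


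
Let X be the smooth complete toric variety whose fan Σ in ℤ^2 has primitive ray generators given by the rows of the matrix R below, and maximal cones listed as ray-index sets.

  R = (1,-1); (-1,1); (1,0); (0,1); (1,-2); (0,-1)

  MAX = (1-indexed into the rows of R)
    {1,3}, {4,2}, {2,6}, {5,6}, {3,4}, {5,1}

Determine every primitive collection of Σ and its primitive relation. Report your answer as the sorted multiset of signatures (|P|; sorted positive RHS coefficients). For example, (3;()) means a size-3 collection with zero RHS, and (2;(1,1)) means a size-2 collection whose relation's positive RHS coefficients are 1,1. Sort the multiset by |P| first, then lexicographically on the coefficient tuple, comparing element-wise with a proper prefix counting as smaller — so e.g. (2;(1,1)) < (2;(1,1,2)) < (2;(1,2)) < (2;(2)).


9 collections generate NE(X_Σ); each relation:

  • {1,2}:  v_{1} + v_{2} = 0 — sig = (2;())
  • {4,6}:  v_{4} + v_{6} = 0 — sig = (2;())
  • {1,4}:  v_{1} + v_{4} = v_{3} — sig = (2;(1))
  • {1,6}:  v_{1} + v_{6} = v_{5} — sig = (2;(1))
  • {2,3}:  v_{2} + v_{3} = v_{4} — sig = (2;(1))
  • {2,5}:  v_{2} + v_{5} = v_{6} — sig = (2;(1))
  • {3,6}:  v_{3} + v_{6} = v_{1} — sig = (2;(1))
  • {4,5}:  v_{4} + v_{5} = v_{1} — sig = (2;(1))
  • {3,5}:  v_{3} + v_{5} = 2·v_{1} — sig = (2;(2))

Hence PRS(X_Σ) =
[(2;()), (2;()), (2;(1)), (2;(1)), (2;(1)), (2;(1)), (2;(1)), (2;(1)), (2;(2))]
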